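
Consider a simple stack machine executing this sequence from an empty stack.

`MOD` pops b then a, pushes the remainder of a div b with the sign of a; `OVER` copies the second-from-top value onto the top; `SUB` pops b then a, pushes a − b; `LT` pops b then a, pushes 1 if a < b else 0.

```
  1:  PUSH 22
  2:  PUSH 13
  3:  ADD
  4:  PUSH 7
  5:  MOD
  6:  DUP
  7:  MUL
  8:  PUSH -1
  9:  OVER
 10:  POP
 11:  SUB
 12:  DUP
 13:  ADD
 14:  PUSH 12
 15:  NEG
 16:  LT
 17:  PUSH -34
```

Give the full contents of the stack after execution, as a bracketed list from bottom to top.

[0, -34]

PUSH 22  : 22
PUSH 13  : 22 13
ADD      : 35
PUSH 7   : 35 7
MOD      : 0
DUP      : 0 0
MUL      : 0
PUSH -1  : 0 -1
OVER     : 0 -1 0
POP      : 0 -1
SUB      : 1
DUP      : 1 1
ADD      : 2
PUSH 12  : 2 12
NEG      : 2 -12
LT       : 0
PUSH -34 : 0 -34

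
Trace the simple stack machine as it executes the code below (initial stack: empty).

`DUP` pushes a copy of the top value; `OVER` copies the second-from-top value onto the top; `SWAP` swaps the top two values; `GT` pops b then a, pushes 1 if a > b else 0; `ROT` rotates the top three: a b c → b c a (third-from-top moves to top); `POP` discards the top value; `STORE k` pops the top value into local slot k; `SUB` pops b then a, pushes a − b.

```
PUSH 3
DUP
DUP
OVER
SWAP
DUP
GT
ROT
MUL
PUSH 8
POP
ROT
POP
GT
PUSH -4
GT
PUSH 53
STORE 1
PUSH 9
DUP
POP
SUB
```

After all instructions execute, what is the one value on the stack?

-8

PUSH 3  -> [3]
DUP     -> [3, 3]
DUP     -> [3, 3, 3]
OVER    -> [3, 3, 3, 3]
SWAP    -> [3, 3, 3, 3]
DUP     -> [3, 3, 3, 3, 3]
GT      -> [3, 3, 3, 0]
ROT     -> [3, 3, 0, 3]
MUL     -> [3, 3, 0]
PUSH 8  -> [3, 3, 0, 8]
POP     -> [3, 3, 0]
ROT     -> [3, 0, 3]
POP     -> [3, 0]
GT      -> [1]
PUSH -4 -> [1, -4]
GT      -> [1]
PUSH 53 -> [1, 53]
STORE 1 -> [1]
PUSH 9  -> [1, 9]
DUP     -> [1, 9, 9]
POP     -> [1, 9]
SUB     -> [-8]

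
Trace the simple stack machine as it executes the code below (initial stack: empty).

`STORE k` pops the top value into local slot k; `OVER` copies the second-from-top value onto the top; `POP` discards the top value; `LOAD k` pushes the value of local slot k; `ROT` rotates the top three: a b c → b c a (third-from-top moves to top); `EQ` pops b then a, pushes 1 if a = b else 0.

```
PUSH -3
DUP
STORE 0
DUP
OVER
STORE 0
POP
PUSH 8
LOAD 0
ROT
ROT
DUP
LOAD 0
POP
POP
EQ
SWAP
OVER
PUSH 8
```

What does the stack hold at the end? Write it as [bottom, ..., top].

[0, -3, 0, 8]

PUSH -3 -> -3
DUP     -> -3 -3
STORE 0 -> -3
DUP     -> -3 -3
OVER    -> -3 -3 -3
STORE 0 -> -3 -3
POP     -> -3
PUSH 8  -> -3 8
LOAD 0  -> -3 8 -3
ROT     -> 8 -3 -3
ROT     -> -3 -3 8
DUP     -> -3 -3 8 8
LOAD 0  -> -3 -3 8 8 -3
POP     -> -3 -3 8 8
POP     -> -3 -3 8
EQ      -> -3 0
SWAP    -> 0 -3
OVER    -> 0 -3 0
PUSH 8  -> 0 -3 0 8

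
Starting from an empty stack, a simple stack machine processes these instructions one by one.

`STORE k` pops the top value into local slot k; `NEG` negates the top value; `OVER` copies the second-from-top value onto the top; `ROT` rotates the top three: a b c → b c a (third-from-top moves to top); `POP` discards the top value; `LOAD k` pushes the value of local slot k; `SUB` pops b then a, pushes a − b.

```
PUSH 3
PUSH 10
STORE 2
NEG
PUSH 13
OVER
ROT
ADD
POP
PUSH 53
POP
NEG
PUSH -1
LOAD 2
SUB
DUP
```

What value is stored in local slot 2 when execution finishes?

PUSH 3  -> [3]
PUSH 10 -> [3, 10]
STORE 2 -> [3]
NEG     -> [-3]
PUSH 13 -> [-3, 13]
OVER    -> [-3, 13, -3]
ROT     -> [13, -3, -3]
ADD     -> [13, -6]
POP     -> [13]
PUSH 53 -> [13, 53]
POP     -> [13]
NEG     -> [-13]
PUSH -1 -> [-13, -1]
LOAD 2  -> [-13, -1, 10]
SUB     -> [-13, -11]
DUP     -> [-13, -11, -11]

10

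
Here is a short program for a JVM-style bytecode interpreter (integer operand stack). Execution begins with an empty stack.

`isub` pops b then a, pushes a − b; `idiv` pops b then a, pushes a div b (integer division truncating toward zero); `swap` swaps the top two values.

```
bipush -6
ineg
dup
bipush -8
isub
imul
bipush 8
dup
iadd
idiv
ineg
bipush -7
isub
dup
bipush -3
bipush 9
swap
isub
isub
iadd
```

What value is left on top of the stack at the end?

-8

bipush -6 -> -6
ineg      -> 6
dup       -> 6 6
bipush -8 -> 6 6 -8
isub      -> 6 14
imul      -> 84
bipush 8  -> 84 8
dup       -> 84 8 8
iadd      -> 84 16
idiv      -> 5
ineg      -> -5
bipush -7 -> -5 -7
isub      -> 2
dup       -> 2 2
bipush -3 -> 2 2 -3
bipush 9  -> 2 2 -3 9
swap      -> 2 2 9 -3
isub      -> 2 2 12
isub      -> 2 -10
iadd      -> -8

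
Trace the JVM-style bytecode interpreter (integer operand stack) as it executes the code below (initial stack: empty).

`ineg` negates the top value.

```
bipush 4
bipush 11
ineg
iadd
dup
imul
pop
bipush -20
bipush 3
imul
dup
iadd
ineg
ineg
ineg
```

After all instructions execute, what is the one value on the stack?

bipush 4   → 4
bipush 11  → 4 11
ineg       → 4 -11
iadd       → -7
dup        → -7 -7
imul       → 49
pop        → (empty)
bipush -20 → -20
bipush 3   → -20 3
imul       → -60
dup        → -60 -60
iadd       → -120
ineg       → 120
ineg       → -120
ineg       → 120

120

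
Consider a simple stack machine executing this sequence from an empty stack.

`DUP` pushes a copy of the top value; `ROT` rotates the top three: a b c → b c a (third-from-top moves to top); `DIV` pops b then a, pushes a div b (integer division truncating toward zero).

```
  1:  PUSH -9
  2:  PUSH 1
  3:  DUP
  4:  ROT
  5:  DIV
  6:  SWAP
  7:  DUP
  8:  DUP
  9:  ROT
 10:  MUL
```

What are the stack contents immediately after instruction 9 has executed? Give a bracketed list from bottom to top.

PUSH -9 : -9
PUSH 1  : -9 1
DUP     : -9 1 1
ROT     : 1 1 -9
DIV     : 1 0
SWAP    : 0 1
DUP     : 0 1 1
DUP     : 0 1 1 1
ROT     : 0 1 1 1

[0, 1, 1, 1]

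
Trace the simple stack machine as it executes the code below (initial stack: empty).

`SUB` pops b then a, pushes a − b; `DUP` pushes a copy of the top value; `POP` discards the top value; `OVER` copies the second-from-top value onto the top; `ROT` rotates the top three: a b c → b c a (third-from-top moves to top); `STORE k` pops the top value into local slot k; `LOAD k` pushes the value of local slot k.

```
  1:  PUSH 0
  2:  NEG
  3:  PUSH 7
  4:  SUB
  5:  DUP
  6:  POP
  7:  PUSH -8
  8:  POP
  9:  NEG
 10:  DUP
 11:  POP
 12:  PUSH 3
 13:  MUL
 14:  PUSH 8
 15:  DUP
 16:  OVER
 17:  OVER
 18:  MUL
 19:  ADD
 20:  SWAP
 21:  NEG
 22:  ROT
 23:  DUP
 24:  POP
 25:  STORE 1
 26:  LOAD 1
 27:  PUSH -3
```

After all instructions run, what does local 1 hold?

21

PUSH 0  -> 0
NEG     -> 0
PUSH 7  -> 0 7
SUB     -> -7
DUP     -> -7 -7
POP     -> -7
PUSH -8 -> -7 -8
POP     -> -7
NEG     -> 7
DUP     -> 7 7
POP     -> 7
PUSH 3  -> 7 3
MUL     -> 21
PUSH 8  -> 21 8
DUP     -> 21 8 8
OVER    -> 21 8 8 8
OVER    -> 21 8 8 8 8
MUL     -> 21 8 8 64
ADD     -> 21 8 72
SWAP    -> 21 72 8
NEG     -> 21 72 -8
ROT     -> 72 -8 21
DUP     -> 72 -8 21 21
POP     -> 72 -8 21
STORE 1 -> 72 -8
LOAD 1  -> 72 -8 21
PUSH -3 -> 72 -8 21 -3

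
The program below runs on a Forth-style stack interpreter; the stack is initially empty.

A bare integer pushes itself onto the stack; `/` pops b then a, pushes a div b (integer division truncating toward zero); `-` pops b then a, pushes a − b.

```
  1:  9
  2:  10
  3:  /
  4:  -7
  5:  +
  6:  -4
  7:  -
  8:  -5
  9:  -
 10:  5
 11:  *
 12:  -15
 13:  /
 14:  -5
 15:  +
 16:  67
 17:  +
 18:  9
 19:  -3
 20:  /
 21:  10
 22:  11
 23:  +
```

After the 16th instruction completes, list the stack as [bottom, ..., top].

[-5, 67]

9   : [9]
10  : [9, 10]
/   : [0]
-7  : [0, -7]
+   : [-7]
-4  : [-7, -4]
-   : [-3]
-5  : [-3, -5]
-   : [2]
5   : [2, 5]
*   : [10]
-15 : [10, -15]
/   : [0]
-5  : [0, -5]
+   : [-5]
67  : [-5, 67]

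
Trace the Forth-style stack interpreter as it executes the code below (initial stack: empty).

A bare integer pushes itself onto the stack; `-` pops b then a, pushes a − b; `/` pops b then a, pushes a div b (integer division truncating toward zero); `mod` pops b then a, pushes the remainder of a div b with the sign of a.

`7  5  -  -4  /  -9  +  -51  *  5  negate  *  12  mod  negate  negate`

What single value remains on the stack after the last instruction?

7      → [7]
5      → [7, 5]
-      → [2]
-4     → [2, -4]
/      → [0]
-9     → [0, -9]
+      → [-9]
-51    → [-9, -51]
*      → [459]
5      → [459, 5]
negate → [459, -5]
*      → [-2295]
12     → [-2295, 12]
mod    → [-3]
negate → [3]
negate → [-3]

-3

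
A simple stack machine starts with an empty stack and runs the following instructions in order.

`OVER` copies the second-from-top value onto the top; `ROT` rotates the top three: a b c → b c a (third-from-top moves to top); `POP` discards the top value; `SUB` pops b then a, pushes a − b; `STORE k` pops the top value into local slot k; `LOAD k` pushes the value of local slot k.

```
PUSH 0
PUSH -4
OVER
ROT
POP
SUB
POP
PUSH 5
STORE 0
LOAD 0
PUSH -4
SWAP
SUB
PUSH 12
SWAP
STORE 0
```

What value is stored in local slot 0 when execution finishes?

-9

PUSH 0   0
PUSH -4  0 -4
OVER     0 -4 0
ROT      -4 0 0
POP      -4 0
SUB      -4
POP      (empty)
PUSH 5   5
STORE 0  (empty)
LOAD 0   5
PUSH -4  5 -4
SWAP     -4 5
SUB      -9
PUSH 12  -9 12
SWAP     12 -9
STORE 0  12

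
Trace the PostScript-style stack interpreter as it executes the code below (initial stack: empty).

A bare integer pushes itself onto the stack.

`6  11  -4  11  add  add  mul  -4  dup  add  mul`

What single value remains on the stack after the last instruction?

-864

6   -> [6]
11  -> [6, 11]
-4  -> [6, 11, -4]
11  -> [6, 11, -4, 11]
add -> [6, 11, 7]
add -> [6, 18]
mul -> [108]
-4  -> [108, -4]
dup -> [108, -4, -4]
add -> [108, -8]
mul -> [-864]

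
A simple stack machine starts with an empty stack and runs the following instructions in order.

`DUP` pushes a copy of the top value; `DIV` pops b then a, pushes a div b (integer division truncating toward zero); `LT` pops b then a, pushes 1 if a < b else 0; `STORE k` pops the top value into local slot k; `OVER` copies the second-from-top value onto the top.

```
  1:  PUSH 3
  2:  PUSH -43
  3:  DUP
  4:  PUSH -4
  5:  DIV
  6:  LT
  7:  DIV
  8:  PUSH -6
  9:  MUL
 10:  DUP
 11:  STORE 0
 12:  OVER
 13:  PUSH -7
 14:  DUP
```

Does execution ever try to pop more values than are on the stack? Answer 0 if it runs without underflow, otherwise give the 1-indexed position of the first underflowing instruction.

PUSH 3   → 3
PUSH -43 → 3 -43
DUP      → 3 -43 -43
PUSH -4  → 3 -43 -43 -4
DIV      → 3 -43 10
LT       → 3 1
DIV      → 3
PUSH -6  → 3 -6
MUL      → -18
DUP      → -18 -18
STORE 0  → -18
OVER  — needs 2 operands, stack has 1 → underflow

12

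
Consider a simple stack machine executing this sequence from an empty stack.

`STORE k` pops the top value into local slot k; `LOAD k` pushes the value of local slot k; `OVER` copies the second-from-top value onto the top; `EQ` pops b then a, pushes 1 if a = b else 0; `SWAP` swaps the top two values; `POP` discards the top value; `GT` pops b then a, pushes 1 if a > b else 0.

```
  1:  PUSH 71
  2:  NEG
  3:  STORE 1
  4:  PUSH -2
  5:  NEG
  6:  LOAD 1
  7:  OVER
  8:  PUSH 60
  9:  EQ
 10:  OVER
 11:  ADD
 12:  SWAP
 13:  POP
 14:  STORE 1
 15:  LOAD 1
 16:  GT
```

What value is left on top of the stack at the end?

1

PUSH 71 → [71]
NEG     → [-71]
STORE 1 → []
PUSH -2 → [-2]
NEG     → [2]
LOAD 1  → [2, -71]
OVER    → [2, -71, 2]
PUSH 60 → [2, -71, 2, 60]
EQ      → [2, -71, 0]
OVER    → [2, -71, 0, -71]
ADD     → [2, -71, -71]
SWAP    → [2, -71, -71]
POP     → [2, -71]
STORE 1 → [2]
LOAD 1  → [2, -71]
GT      → [1]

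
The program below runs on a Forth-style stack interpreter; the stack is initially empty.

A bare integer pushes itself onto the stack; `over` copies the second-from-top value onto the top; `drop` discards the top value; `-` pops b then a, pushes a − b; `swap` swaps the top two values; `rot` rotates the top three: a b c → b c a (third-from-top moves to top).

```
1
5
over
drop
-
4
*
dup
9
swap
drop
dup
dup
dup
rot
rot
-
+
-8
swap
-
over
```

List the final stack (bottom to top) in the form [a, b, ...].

[-16, 9, -17, 9]

1     1
5     1 5
over  1 5 1
drop  1 5
-     -4
4     -4 4
*     -16
dup   -16 -16
9     -16 -16 9
swap  -16 9 -16
drop  -16 9
dup   -16 9 9
dup   -16 9 9 9
dup   -16 9 9 9 9
rot   -16 9 9 9 9
rot   -16 9 9 9 9
-     -16 9 9 0
+     -16 9 9
-8    -16 9 9 -8
swap  -16 9 -8 9
-     -16 9 -17
over  -16 9 -17 9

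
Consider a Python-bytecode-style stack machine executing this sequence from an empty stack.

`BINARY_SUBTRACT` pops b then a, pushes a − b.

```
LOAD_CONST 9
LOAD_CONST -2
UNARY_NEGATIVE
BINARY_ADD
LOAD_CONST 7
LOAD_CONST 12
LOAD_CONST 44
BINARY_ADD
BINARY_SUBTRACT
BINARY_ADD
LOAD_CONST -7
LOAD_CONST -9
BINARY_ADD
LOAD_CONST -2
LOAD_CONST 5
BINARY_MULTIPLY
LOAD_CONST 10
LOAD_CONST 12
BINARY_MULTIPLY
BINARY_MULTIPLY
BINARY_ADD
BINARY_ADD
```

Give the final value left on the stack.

LOAD_CONST 9     [9]
LOAD_CONST -2    [9, -2]
UNARY_NEGATIVE   [9, 2]
BINARY_ADD       [11]
LOAD_CONST 7     [11, 7]
LOAD_CONST 12    [11, 7, 12]
LOAD_CONST 44    [11, 7, 12, 44]
BINARY_ADD       [11, 7, 56]
BINARY_SUBTRACT  [11, -49]
BINARY_ADD       [-38]
LOAD_CONST -7    [-38, -7]
LOAD_CONST -9    [-38, -7, -9]
BINARY_ADD       [-38, -16]
LOAD_CONST -2    [-38, -16, -2]
LOAD_CONST 5     [-38, -16, -2, 5]
BINARY_MULTIPLY  [-38, -16, -10]
LOAD_CONST 10    [-38, -16, -10, 10]
LOAD_CONST 12    [-38, -16, -10, 10, 12]
BINARY_MULTIPLY  [-38, -16, -10, 120]
BINARY_MULTIPLY  [-38, -16, -1200]
BINARY_ADD       [-38, -1216]
BINARY_ADD       [-1254]

-1254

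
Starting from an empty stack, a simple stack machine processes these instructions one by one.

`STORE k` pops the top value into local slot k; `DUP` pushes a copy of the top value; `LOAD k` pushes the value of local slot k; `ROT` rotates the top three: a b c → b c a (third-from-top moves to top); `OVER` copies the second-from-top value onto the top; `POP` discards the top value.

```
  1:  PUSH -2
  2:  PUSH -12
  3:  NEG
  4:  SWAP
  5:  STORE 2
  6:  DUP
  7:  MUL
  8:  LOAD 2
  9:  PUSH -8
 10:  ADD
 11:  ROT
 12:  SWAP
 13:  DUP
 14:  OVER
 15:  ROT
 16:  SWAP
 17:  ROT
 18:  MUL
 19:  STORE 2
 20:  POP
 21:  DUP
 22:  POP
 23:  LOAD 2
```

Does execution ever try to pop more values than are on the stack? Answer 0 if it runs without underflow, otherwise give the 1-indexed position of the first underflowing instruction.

11

PUSH -2  : -2
PUSH -12 : -2 -12
NEG      : -2 12
SWAP     : 12 -2
STORE 2  : 12
DUP      : 12 12
MUL      : 144
LOAD 2   : 144 -2
PUSH -8  : 144 -2 -8
ADD      : 144 -10
ROT  — needs 3 operands, stack has 2 → underflow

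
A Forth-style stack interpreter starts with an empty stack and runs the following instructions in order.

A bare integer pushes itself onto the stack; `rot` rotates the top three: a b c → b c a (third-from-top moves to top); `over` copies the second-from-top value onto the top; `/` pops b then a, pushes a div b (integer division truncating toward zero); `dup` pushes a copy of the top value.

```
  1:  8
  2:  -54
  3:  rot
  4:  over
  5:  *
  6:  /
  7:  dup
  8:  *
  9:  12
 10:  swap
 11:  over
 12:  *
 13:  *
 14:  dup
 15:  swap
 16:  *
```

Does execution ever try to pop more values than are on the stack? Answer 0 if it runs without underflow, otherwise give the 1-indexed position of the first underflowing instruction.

8   -> 8
-54 -> 8 -54
rot  — needs 3 operands, stack has 2 → underflow

3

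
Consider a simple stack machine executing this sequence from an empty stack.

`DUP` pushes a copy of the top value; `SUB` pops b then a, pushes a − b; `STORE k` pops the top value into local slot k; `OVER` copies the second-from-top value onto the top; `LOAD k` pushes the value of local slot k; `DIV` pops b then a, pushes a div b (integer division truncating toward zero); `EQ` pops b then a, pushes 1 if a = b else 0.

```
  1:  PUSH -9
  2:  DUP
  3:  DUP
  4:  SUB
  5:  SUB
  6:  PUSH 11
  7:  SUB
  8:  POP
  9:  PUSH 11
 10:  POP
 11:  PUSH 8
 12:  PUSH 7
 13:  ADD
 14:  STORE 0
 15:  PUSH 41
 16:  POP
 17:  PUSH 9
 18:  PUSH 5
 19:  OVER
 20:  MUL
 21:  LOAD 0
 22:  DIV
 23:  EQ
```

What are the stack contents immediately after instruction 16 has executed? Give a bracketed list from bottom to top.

PUSH -9 : [-9]
DUP     : [-9, -9]
DUP     : [-9, -9, -9]
SUB     : [-9, 0]
SUB     : [-9]
PUSH 11 : [-9, 11]
SUB     : [-20]
POP     : []
PUSH 11 : [11]
POP     : []
PUSH 8  : [8]
PUSH 7  : [8, 7]
ADD     : [15]
STORE 0 : []
PUSH 41 : [41]
POP     : []

[]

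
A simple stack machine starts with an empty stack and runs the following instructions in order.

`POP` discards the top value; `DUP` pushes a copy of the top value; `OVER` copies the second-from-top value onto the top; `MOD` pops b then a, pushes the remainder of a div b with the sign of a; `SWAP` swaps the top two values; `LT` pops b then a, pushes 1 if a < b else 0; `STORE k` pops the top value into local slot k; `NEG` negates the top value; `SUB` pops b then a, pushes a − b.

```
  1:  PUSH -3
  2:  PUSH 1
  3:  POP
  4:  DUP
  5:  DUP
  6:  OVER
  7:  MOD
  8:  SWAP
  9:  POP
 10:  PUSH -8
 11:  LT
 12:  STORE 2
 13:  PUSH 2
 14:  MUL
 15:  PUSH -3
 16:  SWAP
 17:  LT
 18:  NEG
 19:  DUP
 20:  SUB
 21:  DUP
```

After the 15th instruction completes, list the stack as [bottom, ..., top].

[-6, -3]

PUSH -3 : [-3]
PUSH 1  : [-3, 1]
POP     : [-3]
DUP     : [-3, -3]
DUP     : [-3, -3, -3]
OVER    : [-3, -3, -3, -3]
MOD     : [-3, -3, 0]
SWAP    : [-3, 0, -3]
POP     : [-3, 0]
PUSH -8 : [-3, 0, -8]
LT      : [-3, 0]
STORE 2 : [-3]
PUSH 2  : [-3, 2]
MUL     : [-6]
PUSH -3 : [-6, -3]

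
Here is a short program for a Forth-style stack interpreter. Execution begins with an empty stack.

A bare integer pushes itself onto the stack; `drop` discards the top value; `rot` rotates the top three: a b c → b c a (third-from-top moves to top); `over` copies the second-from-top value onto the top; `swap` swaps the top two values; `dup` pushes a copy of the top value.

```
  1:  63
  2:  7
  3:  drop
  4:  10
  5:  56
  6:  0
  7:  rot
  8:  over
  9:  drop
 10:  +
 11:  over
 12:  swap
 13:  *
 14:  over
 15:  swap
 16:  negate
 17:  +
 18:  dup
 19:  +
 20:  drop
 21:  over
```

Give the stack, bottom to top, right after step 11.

63   -> [63]
7    -> [63, 7]
drop -> [63]
10   -> [63, 10]
56   -> [63, 10, 56]
0    -> [63, 10, 56, 0]
rot  -> [63, 56, 0, 10]
over -> [63, 56, 0, 10, 0]
drop -> [63, 56, 0, 10]
+    -> [63, 56, 10]
over -> [63, 56, 10, 56]

[63, 56, 10, 56]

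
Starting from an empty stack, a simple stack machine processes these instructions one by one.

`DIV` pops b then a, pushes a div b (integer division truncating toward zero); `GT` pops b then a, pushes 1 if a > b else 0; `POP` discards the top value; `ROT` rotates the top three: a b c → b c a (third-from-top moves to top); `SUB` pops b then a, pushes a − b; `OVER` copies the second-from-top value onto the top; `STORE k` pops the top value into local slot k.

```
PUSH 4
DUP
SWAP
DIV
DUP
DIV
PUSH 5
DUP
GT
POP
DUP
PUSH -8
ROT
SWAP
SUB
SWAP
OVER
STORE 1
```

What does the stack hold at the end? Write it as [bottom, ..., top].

[9, 1]

PUSH 4   4
DUP      4 4
SWAP     4 4
DIV      1
DUP      1 1
DIV      1
PUSH 5   1 5
DUP      1 5 5
GT       1 0
POP      1
DUP      1 1
PUSH -8  1 1 -8
ROT      1 -8 1
SWAP     1 1 -8
SUB      1 9
SWAP     9 1
OVER     9 1 9
STORE 1  9 1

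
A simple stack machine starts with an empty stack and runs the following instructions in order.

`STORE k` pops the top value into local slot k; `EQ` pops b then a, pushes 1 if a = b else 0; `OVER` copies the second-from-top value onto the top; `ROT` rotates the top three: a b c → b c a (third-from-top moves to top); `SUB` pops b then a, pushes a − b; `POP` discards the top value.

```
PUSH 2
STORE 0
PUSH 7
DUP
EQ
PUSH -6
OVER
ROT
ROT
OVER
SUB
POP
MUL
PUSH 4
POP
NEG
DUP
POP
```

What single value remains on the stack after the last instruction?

PUSH 2  → [2]
STORE 0 → []
PUSH 7  → [7]
DUP     → [7, 7]
EQ      → [1]
PUSH -6 → [1, -6]
OVER    → [1, -6, 1]
ROT     → [-6, 1, 1]
ROT     → [1, 1, -6]
OVER    → [1, 1, -6, 1]
SUB     → [1, 1, -7]
POP     → [1, 1]
MUL     → [1]
PUSH 4  → [1, 4]
POP     → [1]
NEG     → [-1]
DUP     → [-1, -1]
POP     → [-1]

-1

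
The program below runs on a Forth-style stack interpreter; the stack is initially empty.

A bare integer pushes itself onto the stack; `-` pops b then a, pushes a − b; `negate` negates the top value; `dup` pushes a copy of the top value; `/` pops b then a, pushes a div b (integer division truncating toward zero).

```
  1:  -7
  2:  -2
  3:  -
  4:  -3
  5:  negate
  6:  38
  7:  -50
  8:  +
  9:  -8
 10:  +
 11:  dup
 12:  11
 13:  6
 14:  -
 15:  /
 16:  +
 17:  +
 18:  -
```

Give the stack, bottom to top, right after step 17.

[-5, -21]

-7     -> -7
-2     -> -7 -2
-      -> -5
-3     -> -5 -3
negate -> -5 3
38     -> -5 3 38
-50    -> -5 3 38 -50
+      -> -5 3 -12
-8     -> -5 3 -12 -8
+      -> -5 3 -20
dup    -> -5 3 -20 -20
11     -> -5 3 -20 -20 11
6      -> -5 3 -20 -20 11 6
-      -> -5 3 -20 -20 5
/      -> -5 3 -20 -4
+      -> -5 3 -24
+      -> -5 -21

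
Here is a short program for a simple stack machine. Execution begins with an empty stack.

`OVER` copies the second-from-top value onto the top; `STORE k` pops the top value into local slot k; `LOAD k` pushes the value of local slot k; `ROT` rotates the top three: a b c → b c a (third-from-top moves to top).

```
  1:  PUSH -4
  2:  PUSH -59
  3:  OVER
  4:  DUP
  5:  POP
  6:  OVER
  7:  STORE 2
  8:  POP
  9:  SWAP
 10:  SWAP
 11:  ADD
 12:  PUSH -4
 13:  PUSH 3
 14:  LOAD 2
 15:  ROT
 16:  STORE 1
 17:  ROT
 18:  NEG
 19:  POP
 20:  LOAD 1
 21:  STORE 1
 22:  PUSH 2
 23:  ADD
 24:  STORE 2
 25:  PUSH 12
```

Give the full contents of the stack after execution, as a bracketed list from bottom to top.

PUSH -4  → [-4]
PUSH -59 → [-4, -59]
OVER     → [-4, -59, -4]
DUP      → [-4, -59, -4, -4]
POP      → [-4, -59, -4]
OVER     → [-4, -59, -4, -59]
STORE 2  → [-4, -59, -4]
POP      → [-4, -59]
SWAP     → [-59, -4]
SWAP     → [-4, -59]
ADD      → [-63]
PUSH -4  → [-63, -4]
PUSH 3   → [-63, -4, 3]
LOAD 2   → [-63, -4, 3, -59]
ROT      → [-63, 3, -59, -4]
STORE 1  → [-63, 3, -59]
ROT      → [3, -59, -63]
NEG      → [3, -59, 63]
POP      → [3, -59]
LOAD 1   → [3, -59, -4]
STORE 1  → [3, -59]
PUSH 2   → [3, -59, 2]
ADD      → [3, -57]
STORE 2  → [3]
PUSH 12  → [3, 12]

[3, 12]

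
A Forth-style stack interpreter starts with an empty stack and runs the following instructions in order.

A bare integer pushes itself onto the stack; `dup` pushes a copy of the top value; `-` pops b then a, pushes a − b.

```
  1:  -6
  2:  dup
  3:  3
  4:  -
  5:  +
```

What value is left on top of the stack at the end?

-15

-6  : [-6]
dup : [-6, -6]
3   : [-6, -6, 3]
-   : [-6, -9]
+   : [-15]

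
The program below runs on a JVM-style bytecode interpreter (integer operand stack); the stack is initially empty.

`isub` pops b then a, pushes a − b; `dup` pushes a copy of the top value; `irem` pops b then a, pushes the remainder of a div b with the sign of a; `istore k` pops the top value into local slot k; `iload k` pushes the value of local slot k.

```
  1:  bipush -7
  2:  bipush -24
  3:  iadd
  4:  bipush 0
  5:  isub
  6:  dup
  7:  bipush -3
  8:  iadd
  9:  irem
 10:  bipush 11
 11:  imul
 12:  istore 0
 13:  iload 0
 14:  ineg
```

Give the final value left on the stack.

bipush -7  -> [-7]
bipush -24 -> [-7, -24]
iadd       -> [-31]
bipush 0   -> [-31, 0]
isub       -> [-31]
dup        -> [-31, -31]
bipush -3  -> [-31, -31, -3]
iadd       -> [-31, -34]
irem       -> [-31]
bipush 11  -> [-31, 11]
imul       -> [-341]
istore 0   -> []
iload 0    -> [-341]
ineg       -> [341]

341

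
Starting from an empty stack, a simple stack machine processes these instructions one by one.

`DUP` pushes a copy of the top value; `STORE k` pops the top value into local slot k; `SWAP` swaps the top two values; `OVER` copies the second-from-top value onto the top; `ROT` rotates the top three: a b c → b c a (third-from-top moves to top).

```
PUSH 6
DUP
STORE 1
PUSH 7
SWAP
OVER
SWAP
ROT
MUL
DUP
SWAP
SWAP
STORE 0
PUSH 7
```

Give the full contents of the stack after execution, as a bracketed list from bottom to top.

PUSH 6  → 6
DUP     → 6 6
STORE 1 → 6
PUSH 7  → 6 7
SWAP    → 7 6
OVER    → 7 6 7
SWAP    → 7 7 6
ROT     → 7 6 7
MUL     → 7 42
DUP     → 7 42 42
SWAP    → 7 42 42
SWAP    → 7 42 42
STORE 0 → 7 42
PUSH 7  → 7 42 7

[7, 42, 7]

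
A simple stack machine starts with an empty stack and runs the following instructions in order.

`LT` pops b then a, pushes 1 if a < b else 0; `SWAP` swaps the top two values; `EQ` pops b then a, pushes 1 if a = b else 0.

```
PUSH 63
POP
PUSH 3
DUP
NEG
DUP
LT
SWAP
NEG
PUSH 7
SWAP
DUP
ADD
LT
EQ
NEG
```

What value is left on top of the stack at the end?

-1

PUSH 63 → 63
POP     → (empty)
PUSH 3  → 3
DUP     → 3 3
NEG     → 3 -3
DUP     → 3 -3 -3
LT      → 3 0
SWAP    → 0 3
NEG     → 0 -3
PUSH 7  → 0 -3 7
SWAP    → 0 7 -3
DUP     → 0 7 -3 -3
ADD     → 0 7 -6
LT      → 0 0
EQ      → 1
NEG     → -1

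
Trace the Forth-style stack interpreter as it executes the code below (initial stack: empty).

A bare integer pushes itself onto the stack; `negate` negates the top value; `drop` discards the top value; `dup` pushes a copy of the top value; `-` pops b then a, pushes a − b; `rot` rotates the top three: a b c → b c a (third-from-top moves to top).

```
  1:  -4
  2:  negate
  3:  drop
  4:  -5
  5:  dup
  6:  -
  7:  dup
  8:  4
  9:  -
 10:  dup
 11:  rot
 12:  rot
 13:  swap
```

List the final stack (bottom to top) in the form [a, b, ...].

-4     → [-4]
negate → [4]
drop   → []
-5     → [-5]
dup    → [-5, -5]
-      → [0]
dup    → [0, 0]
4      → [0, 0, 4]
-      → [0, -4]
dup    → [0, -4, -4]
rot    → [-4, -4, 0]
rot    → [-4, 0, -4]
swap   → [-4, -4, 0]

[-4, -4, 0]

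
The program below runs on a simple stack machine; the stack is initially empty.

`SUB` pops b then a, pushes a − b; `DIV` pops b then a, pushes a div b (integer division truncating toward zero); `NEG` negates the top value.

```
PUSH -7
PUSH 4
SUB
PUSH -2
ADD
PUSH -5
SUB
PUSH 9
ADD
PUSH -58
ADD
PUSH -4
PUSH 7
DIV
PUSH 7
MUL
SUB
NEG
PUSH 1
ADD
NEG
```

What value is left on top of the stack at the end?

-58

PUSH -7  → [-7]
PUSH 4   → [-7, 4]
SUB      → [-11]
PUSH -2  → [-11, -2]
ADD      → [-13]
PUSH -5  → [-13, -5]
SUB      → [-8]
PUSH 9   → [-8, 9]
ADD      → [1]
PUSH -58 → [1, -58]
ADD      → [-57]
PUSH -4  → [-57, -4]
PUSH 7   → [-57, -4, 7]
DIV      → [-57, 0]
PUSH 7   → [-57, 0, 7]
MUL      → [-57, 0]
SUB      → [-57]
NEG      → [57]
PUSH 1   → [57, 1]
ADD      → [58]
NEG      → [-58]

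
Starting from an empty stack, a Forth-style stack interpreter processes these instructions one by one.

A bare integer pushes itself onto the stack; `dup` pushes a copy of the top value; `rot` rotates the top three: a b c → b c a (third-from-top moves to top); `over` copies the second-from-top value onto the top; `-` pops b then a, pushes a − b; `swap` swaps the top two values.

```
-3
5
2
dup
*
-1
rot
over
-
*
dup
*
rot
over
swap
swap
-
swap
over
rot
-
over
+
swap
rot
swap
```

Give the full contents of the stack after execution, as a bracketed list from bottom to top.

-3    -3
5     -3 5
2     -3 5 2
dup   -3 5 2 2
*     -3 5 4
-1    -3 5 4 -1
rot   -3 4 -1 5
over  -3 4 -1 5 -1
-     -3 4 -1 6
*     -3 4 -6
dup   -3 4 -6 -6
*     -3 4 36
rot   4 36 -3
over  4 36 -3 36
swap  4 36 36 -3
swap  4 36 -3 36
-     4 36 -39
swap  4 -39 36
over  4 -39 36 -39
rot   4 36 -39 -39
-     4 36 0
over  4 36 0 36
+     4 36 36
swap  4 36 36
rot   36 36 4
swap  36 4 36

[36, 4, 36]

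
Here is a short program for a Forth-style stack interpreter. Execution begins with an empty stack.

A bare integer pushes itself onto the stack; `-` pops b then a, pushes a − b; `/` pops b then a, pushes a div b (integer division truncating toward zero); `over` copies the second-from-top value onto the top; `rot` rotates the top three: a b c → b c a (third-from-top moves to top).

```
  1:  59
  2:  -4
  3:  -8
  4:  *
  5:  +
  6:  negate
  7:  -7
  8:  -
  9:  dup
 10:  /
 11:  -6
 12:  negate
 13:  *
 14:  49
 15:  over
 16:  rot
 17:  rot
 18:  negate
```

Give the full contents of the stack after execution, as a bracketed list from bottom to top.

59     -> [59]
-4     -> [59, -4]
-8     -> [59, -4, -8]
*      -> [59, 32]
+      -> [91]
negate -> [-91]
-7     -> [-91, -7]
-      -> [-84]
dup    -> [-84, -84]
/      -> [1]
-6     -> [1, -6]
negate -> [1, 6]
*      -> [6]
49     -> [6, 49]
over   -> [6, 49, 6]
rot    -> [49, 6, 6]
rot    -> [6, 6, 49]
negate -> [6, 6, -49]

[6, 6, -49]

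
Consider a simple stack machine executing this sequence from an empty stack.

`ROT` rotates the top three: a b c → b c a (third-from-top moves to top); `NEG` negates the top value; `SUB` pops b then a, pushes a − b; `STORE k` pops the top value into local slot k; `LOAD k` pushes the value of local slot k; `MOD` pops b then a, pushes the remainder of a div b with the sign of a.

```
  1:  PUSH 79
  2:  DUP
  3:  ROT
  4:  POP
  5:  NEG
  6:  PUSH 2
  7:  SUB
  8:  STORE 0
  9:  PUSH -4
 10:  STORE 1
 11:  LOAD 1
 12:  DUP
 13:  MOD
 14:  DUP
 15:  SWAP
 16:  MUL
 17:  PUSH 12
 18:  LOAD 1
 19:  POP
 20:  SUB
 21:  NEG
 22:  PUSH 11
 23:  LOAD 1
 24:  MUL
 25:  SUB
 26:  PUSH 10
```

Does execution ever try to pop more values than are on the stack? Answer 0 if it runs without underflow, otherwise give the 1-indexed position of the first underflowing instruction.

3

PUSH 79  [79]
DUP      [79, 79]
ROT  — needs 3 operands, stack has 2 → underflow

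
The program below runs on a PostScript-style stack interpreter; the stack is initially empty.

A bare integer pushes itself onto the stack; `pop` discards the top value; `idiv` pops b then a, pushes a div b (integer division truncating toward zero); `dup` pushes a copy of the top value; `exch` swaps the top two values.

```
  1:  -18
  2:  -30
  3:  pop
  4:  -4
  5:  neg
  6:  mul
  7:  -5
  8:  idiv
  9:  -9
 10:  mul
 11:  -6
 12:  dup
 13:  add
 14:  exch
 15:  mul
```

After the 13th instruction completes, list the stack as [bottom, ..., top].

[-126, -12]

-18  : [-18]
-30  : [-18, -30]
pop  : [-18]
-4   : [-18, -4]
neg  : [-18, 4]
mul  : [-72]
-5   : [-72, -5]
idiv : [14]
-9   : [14, -9]
mul  : [-126]
-6   : [-126, -6]
dup  : [-126, -6, -6]
add  : [-126, -12]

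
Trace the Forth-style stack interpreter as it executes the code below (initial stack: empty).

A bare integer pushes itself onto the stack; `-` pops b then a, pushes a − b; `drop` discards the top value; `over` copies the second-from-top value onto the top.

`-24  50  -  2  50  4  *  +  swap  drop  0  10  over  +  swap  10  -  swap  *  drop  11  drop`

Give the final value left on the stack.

202

-24  → -24
50   → -24 50
-    → -74
2    → -74 2
50   → -74 2 50
4    → -74 2 50 4
*    → -74 2 200
+    → -74 202
swap → 202 -74
drop → 202
0    → 202 0
10   → 202 0 10
over → 202 0 10 0
+    → 202 0 10
swap → 202 10 0
10   → 202 10 0 10
-    → 202 10 -10
swap → 202 -10 10
*    → 202 -100
drop → 202
11   → 202 11
drop → 202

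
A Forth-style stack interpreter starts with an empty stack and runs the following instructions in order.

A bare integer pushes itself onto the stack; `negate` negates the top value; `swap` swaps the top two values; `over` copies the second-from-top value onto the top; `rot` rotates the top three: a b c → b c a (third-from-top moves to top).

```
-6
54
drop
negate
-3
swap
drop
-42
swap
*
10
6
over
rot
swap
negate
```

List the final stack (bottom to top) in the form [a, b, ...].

-6      [-6]
54      [-6, 54]
drop    [-6]
negate  [6]
-3      [6, -3]
swap    [-3, 6]
drop    [-3]
-42     [-3, -42]
swap    [-42, -3]
*       [126]
10      [126, 10]
6       [126, 10, 6]
over    [126, 10, 6, 10]
rot     [126, 6, 10, 10]
swap    [126, 6, 10, 10]
negate  [126, 6, 10, -10]

[126, 6, 10, -10]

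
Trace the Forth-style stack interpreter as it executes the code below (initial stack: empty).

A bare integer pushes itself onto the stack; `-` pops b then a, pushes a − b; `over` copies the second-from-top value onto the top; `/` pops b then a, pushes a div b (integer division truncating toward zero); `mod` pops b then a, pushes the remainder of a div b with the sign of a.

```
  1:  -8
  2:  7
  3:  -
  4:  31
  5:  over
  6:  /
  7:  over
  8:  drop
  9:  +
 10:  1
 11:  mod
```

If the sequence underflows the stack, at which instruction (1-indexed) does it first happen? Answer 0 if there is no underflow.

-8   → [-8]
7    → [-8, 7]
-    → [-15]
31   → [-15, 31]
over → [-15, 31, -15]
/    → [-15, -2]
over → [-15, -2, -15]
drop → [-15, -2]
+    → [-17]
1    → [-17, 1]
mod  → [0]

0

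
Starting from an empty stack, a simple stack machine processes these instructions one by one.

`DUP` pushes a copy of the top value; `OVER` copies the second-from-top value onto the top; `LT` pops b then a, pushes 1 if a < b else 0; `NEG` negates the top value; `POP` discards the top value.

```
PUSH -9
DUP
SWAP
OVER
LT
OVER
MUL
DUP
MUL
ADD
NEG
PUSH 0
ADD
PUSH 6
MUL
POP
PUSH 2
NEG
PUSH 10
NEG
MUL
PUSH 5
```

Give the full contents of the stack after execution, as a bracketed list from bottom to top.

[20, 5]

PUSH -9  -9
DUP      -9 -9
SWAP     -9 -9
OVER     -9 -9 -9
LT       -9 0
OVER     -9 0 -9
MUL      -9 0
DUP      -9 0 0
MUL      -9 0
ADD      -9
NEG      9
PUSH 0   9 0
ADD      9
PUSH 6   9 6
MUL      54
POP      (empty)
PUSH 2   2
NEG      -2
PUSH 10  -2 10
NEG      -2 -10
MUL      20
PUSH 5   20 5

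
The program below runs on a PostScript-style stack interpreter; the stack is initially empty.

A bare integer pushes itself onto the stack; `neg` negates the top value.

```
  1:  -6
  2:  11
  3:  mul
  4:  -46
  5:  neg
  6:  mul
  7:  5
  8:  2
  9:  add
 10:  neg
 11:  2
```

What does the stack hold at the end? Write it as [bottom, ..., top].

-6  -> -6
11  -> -6 11
mul -> -66
-46 -> -66 -46
neg -> -66 46
mul -> -3036
5   -> -3036 5
2   -> -3036 5 2
add -> -3036 7
neg -> -3036 -7
2   -> -3036 -7 2

[-3036, -7, 2]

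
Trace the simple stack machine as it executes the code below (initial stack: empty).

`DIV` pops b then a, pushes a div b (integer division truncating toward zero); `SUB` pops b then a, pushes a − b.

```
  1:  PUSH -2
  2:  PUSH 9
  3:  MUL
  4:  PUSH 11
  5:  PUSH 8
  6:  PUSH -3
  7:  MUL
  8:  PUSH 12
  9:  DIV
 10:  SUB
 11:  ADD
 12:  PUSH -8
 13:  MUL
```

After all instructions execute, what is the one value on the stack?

40

PUSH -2 -> -2
PUSH 9  -> -2 9
MUL     -> -18
PUSH 11 -> -18 11
PUSH 8  -> -18 11 8
PUSH -3 -> -18 11 8 -3
MUL     -> -18 11 -24
PUSH 12 -> -18 11 -24 12
DIV     -> -18 11 -2
SUB     -> -18 13
ADD     -> -5
PUSH -8 -> -5 -8
MUL     -> 40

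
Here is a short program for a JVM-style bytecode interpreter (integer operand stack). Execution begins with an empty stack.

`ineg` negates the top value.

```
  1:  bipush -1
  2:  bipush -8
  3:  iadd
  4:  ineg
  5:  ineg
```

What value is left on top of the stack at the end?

-9

bipush -1 → [-1]
bipush -8 → [-1, -8]
iadd      → [-9]
ineg      → [9]
ineg      → [-9]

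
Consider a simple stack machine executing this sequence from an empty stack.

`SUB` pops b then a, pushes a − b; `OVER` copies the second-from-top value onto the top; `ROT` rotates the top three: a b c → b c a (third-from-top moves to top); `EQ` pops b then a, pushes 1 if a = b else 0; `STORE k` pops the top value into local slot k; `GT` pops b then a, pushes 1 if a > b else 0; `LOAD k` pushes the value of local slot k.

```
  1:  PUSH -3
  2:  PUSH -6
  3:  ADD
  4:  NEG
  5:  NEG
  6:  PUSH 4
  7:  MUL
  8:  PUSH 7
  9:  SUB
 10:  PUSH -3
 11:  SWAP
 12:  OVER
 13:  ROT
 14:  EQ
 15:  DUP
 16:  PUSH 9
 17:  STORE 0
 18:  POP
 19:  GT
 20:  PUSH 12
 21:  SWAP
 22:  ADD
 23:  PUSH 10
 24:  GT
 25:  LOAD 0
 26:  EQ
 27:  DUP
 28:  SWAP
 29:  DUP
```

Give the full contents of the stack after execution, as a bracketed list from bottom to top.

[0, 0, 0]

PUSH -3 : -3
PUSH -6 : -3 -6
ADD     : -9
NEG     : 9
NEG     : -9
PUSH 4  : -9 4
MUL     : -36
PUSH 7  : -36 7
SUB     : -43
PUSH -3 : -43 -3
SWAP    : -3 -43
OVER    : -3 -43 -3
ROT     : -43 -3 -3
EQ      : -43 1
DUP     : -43 1 1
PUSH 9  : -43 1 1 9
STORE 0 : -43 1 1
POP     : -43 1
GT      : 0
PUSH 12 : 0 12
SWAP    : 12 0
ADD     : 12
PUSH 10 : 12 10
GT      : 1
LOAD 0  : 1 9
EQ      : 0
DUP     : 0 0
SWAP    : 0 0
DUP     : 0 0 0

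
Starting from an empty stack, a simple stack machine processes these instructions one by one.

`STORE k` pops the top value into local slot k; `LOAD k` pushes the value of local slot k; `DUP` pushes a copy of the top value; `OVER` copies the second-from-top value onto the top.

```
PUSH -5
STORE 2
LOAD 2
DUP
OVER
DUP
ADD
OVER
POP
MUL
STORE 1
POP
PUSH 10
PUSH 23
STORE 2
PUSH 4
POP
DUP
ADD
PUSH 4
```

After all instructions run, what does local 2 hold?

23

PUSH -5 -> [-5]
STORE 2 -> []
LOAD 2  -> [-5]
DUP     -> [-5, -5]
OVER    -> [-5, -5, -5]
DUP     -> [-5, -5, -5, -5]
ADD     -> [-5, -5, -10]
OVER    -> [-5, -5, -10, -5]
POP     -> [-5, -5, -10]
MUL     -> [-5, 50]
STORE 1 -> [-5]
POP     -> []
PUSH 10 -> [10]
PUSH 23 -> [10, 23]
STORE 2 -> [10]
PUSH 4  -> [10, 4]
POP     -> [10]
DUP     -> [10, 10]
ADD     -> [20]
PUSH 4  -> [20, 4]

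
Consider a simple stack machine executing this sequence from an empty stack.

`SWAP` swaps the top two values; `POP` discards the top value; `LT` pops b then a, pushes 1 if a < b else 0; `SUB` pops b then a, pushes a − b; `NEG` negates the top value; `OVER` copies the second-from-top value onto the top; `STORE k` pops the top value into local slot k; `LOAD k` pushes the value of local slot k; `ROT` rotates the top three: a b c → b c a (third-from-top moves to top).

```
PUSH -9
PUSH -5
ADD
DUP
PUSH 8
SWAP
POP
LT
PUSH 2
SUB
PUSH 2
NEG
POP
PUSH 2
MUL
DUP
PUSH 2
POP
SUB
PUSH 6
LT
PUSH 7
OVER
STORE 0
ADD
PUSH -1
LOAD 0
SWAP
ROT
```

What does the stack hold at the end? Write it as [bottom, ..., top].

PUSH -9 -> [-9]
PUSH -5 -> [-9, -5]
ADD     -> [-14]
DUP     -> [-14, -14]
PUSH 8  -> [-14, -14, 8]
SWAP    -> [-14, 8, -14]
POP     -> [-14, 8]
LT      -> [1]
PUSH 2  -> [1, 2]
SUB     -> [-1]
PUSH 2  -> [-1, 2]
NEG     -> [-1, -2]
POP     -> [-1]
PUSH 2  -> [-1, 2]
MUL     -> [-2]
DUP     -> [-2, -2]
PUSH 2  -> [-2, -2, 2]
POP     -> [-2, -2]
SUB     -> [0]
PUSH 6  -> [0, 6]
LT      -> [1]
PUSH 7  -> [1, 7]
OVER    -> [1, 7, 1]
STORE 0 -> [1, 7]
ADD     -> [8]
PUSH -1 -> [8, -1]
LOAD 0  -> [8, -1, 1]
SWAP    -> [8, 1, -1]
ROT     -> [1, -1, 8]

[1, -1, 8]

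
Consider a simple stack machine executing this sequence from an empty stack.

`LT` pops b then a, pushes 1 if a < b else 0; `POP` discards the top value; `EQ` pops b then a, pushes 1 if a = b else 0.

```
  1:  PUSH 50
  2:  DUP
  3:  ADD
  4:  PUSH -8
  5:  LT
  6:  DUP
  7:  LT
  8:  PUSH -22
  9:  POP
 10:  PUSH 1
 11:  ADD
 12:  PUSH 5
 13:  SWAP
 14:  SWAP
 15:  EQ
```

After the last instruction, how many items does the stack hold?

PUSH 50   [50]
DUP       [50, 50]
ADD       [100]
PUSH -8   [100, -8]
LT        [0]
DUP       [0, 0]
LT        [0]
PUSH -22  [0, -22]
POP       [0]
PUSH 1    [0, 1]
ADD       [1]
PUSH 5    [1, 5]
SWAP      [5, 1]
SWAP      [1, 5]
EQ        [0]

1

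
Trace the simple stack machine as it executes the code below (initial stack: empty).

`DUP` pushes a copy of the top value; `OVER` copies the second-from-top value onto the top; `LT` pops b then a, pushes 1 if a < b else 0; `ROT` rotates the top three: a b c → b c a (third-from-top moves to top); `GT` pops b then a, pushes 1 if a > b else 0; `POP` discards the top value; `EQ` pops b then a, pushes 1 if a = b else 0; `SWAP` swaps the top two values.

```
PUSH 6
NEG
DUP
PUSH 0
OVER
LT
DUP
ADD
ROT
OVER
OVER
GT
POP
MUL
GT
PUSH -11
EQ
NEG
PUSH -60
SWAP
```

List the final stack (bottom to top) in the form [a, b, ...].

PUSH 6   → 6
NEG      → -6
DUP      → -6 -6
PUSH 0   → -6 -6 0
OVER     → -6 -6 0 -6
LT       → -6 -6 0
DUP      → -6 -6 0 0
ADD      → -6 -6 0
ROT      → -6 0 -6
OVER     → -6 0 -6 0
OVER     → -6 0 -6 0 -6
GT       → -6 0 -6 1
POP      → -6 0 -6
MUL      → -6 0
GT       → 0
PUSH -11 → 0 -11
EQ       → 0
NEG      → 0
PUSH -60 → 0 -60
SWAP     → -60 0

[-60, 0]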